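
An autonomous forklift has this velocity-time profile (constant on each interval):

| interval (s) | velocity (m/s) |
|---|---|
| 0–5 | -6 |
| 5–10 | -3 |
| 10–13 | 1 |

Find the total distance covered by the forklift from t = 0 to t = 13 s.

Distance (not displacement) is the total path length: add the absolute areas under v-t.
0–5 s: |-6| × 5 = 30 m
5–10 s: |-3| × 5 = 15 m
10–13 s: |1| × 3 = 3 m
Total distance = 48 m

48 m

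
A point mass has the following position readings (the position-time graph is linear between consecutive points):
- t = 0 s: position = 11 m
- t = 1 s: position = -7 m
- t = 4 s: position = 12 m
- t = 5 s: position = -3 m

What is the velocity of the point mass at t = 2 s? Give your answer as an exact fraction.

Velocity is the slope of the x-t graph on 1–4 s: (12 − -7)/(4 − 1) = 19/3 m/s.

19/3 m/s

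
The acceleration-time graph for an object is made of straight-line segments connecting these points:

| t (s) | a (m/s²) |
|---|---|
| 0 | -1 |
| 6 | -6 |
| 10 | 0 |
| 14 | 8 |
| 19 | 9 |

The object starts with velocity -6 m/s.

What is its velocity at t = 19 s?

19.5 m/s

Δv equals the area under the a-t graph; then v = v₀ + Δv.
0–6 s: ½(-1 + -6)(6) = -21 m/s
6–10 s: ½(-6 + 0)(4) = -12 m/s
10–14 s: ½(0 + 8)(4) = 16 m/s
14–19 s: ½(8 + 9)(5) = 42.5 m/s
Δv = 25.5 m/s, so v(19) = -6 + (25.5) = 19.5 m/s.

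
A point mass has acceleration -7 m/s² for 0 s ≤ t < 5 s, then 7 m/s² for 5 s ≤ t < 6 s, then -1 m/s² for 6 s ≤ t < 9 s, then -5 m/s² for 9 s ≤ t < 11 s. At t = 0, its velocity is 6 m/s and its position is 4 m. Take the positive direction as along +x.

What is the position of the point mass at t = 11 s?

-209.5 m

On each constant-a segment, Δv = aΔt and Δx = v₀Δt + ½aΔt²; chain segment to segment.
0–5 s: v starts 6 m/s; Δx = 6·5 + ½·-7·5² = -57.5 m; v ends -29 m/s.
5–6 s: v starts -29 m/s; Δx = -29·1 + ½·7·1² = -25.5 m; v ends -22 m/s.
6–9 s: v starts -22 m/s; Δx = -22·3 + ½·-1·3² = -70.5 m; v ends -25 m/s.
9–11 s: v starts -25 m/s; Δx = -25·2 + ½·-5·2² = -60 m; v ends -35 m/s.
x(11) = 4 + Σ Δx = -209.5 m.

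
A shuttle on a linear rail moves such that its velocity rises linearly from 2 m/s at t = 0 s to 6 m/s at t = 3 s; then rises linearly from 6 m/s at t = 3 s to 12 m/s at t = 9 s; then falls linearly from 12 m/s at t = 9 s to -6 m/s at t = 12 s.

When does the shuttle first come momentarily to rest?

v changes sign on 9–12 s (from 12 to -6); the graph is linear there, so v = 0 at t = 9 + (-12)·(12 − 9)/(-6 − 12) = 11 s.

t = 11 s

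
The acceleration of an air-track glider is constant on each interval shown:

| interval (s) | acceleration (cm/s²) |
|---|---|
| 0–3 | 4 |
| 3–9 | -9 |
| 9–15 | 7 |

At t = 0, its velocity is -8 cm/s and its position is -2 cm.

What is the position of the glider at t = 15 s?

On each constant-a segment, Δv = aΔt and Δx = v₀Δt + ½aΔt²; chain segment to segment.
0–3 s: v starts -8 cm/s; Δx = -8·3 + ½·4·3² = -6 cm; v ends 4 cm/s.
3–9 s: v starts 4 cm/s; Δx = 4·6 + ½·-9·6² = -138 cm; v ends -50 cm/s.
9–15 s: v starts -50 cm/s; Δx = -50·6 + ½·7·6² = -174 cm; v ends -8 cm/s.
x(15) = -2 + Σ Δx = -320 cm.

-320 cm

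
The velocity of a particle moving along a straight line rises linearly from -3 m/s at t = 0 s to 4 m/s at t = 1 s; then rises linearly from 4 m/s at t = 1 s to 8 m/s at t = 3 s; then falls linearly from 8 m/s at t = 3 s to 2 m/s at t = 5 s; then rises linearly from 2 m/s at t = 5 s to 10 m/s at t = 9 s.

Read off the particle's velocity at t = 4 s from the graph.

On 3–5 s the graph is linear from 8 to 2 m/s: v(4) = 8 + (2 − 8)·(4 − 3)/(5 − 3) = 5 m/s.

5 m/s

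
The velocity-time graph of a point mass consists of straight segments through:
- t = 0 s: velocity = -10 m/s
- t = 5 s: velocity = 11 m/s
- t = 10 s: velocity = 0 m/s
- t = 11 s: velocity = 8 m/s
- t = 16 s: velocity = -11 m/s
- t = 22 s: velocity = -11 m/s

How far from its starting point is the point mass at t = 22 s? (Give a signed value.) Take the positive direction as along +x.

Net displacement equals the area under the velocity-time graph (areas below the axis count negative).
0–5 s: ½(-10 + 11)(5) = 2.5 m
5–10 s: ½(11 + 0)(5) = 27.5 m
10–11 s: ½(0 + 8)(1) = 4 m
11–16 s: ½(8 + -11)(5) = -7.5 m
16–22 s: -11 × 6 = -66 m
Net displacement = -39.5 m

-39.5 m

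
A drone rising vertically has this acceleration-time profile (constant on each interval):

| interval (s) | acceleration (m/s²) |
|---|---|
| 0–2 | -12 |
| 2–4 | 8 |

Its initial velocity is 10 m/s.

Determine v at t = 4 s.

Δv equals the area under the a-t graph; then v = v₀ + Δv.
0–2 s: -12 × 2 = -24 m/s
2–4 s: 8 × 2 = 16 m/s
Δv = -8 m/s, so v(4) = 10 + (-8) = 2 m/s.

2 m/s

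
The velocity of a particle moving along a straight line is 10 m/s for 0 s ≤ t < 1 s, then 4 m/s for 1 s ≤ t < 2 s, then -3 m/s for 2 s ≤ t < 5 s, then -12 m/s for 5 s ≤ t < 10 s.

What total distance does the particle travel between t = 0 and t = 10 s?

Distance (not displacement) is the total path length: add the absolute areas under v-t.
0–1 s: |10| × 1 = 10 m
1–2 s: |4| × 1 = 4 m
2–5 s: |-3| × 3 = 9 m
5–10 s: |-12| × 5 = 60 m
Total distance = 83 m

83 m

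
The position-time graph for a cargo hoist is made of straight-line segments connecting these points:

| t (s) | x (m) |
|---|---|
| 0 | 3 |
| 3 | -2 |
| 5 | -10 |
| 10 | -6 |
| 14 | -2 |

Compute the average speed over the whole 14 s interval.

Average speed = (total path length)/(elapsed time); on a piecewise-linear x-t graph the path length is Σ|Δx|.
0–3 s: |Δx| = |-2 − 3| = 5 m
3–5 s: |Δx| = |-10 − -2| = 8 m
5–10 s: |Δx| = |-6 − -10| = 4 m
10–14 s: |Δx| = |-2 − -6| = 4 m
Total path = 21 m; average speed = 21/14 = 1.5 m/s.

1.5 m/s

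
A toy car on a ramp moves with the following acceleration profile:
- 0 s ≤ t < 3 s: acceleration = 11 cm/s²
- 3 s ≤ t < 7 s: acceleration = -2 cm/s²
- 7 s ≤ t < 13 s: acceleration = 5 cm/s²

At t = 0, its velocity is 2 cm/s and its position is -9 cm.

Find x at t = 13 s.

On each constant-a segment, Δv = aΔt and Δx = v₀Δt + ½aΔt²; chain segment to segment.
0–3 s: v starts 2 cm/s; Δx = 2·3 + ½·11·3² = 55.5 cm; v ends 35 cm/s.
3–7 s: v starts 35 cm/s; Δx = 35·4 + ½·-2·4² = 124 cm; v ends 27 cm/s.
7–13 s: v starts 27 cm/s; Δx = 27·6 + ½·5·6² = 252 cm; v ends 57 cm/s.
x(13) = -9 + Σ Δx = 422.5 cm.

422.5 cm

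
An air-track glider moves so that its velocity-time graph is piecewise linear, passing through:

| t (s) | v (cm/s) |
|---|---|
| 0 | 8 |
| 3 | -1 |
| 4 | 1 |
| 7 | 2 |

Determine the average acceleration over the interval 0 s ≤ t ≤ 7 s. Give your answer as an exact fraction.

-6/7 cm/s²

Average acceleration = Δv/Δt = (2 − 8)/(7 − 0) = -6/7 cm/s².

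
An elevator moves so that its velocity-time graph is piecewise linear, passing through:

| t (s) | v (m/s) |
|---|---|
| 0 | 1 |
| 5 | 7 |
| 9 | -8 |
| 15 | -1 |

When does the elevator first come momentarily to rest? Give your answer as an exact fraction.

t = 103/15 s

v changes sign on 5–9 s (from 7 to -8); the graph is linear there, so v = 0 at t = 5 + (-7)·(9 − 5)/(-8 − 7) = 103/15 s.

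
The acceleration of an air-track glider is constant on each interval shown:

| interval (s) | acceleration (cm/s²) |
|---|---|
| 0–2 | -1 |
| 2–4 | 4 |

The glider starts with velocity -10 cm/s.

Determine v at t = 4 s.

-4 cm/s

Δv equals the area under the a-t graph; then v = v₀ + Δv.
0–2 s: -1 × 2 = -2 cm/s
2–4 s: 4 × 2 = 8 cm/s
Δv = 6 cm/s, so v(4) = -10 + (6) = -4 cm/s.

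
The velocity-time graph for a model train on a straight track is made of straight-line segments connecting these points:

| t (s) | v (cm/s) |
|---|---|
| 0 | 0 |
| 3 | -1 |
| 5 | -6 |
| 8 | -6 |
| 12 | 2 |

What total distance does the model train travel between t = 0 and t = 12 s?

36.5 cm

Total distance travelled is ∫|v| dt — sum the magnitudes of each area piece.
0–3 s: |½(0 + -1)(3)| = 1.5 cm
3–5 s: |½(-1 + -6)(2)| = 7 cm
5–8 s: |-6| × 3 = 18 cm
8–12 s: v = 0 at t = 11 s; triangle areas 9 + 1 = 10 cm
Total distance = 36.5 cm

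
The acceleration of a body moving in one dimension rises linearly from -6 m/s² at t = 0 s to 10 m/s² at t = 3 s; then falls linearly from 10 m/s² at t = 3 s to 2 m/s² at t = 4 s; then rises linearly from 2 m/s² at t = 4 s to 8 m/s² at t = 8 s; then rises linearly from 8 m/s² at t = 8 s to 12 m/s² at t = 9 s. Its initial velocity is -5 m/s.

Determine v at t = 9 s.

Δv equals the area under the a-t graph; then v = v₀ + Δv.
0–3 s: ½(-6 + 10)(3) = 6 m/s
3–4 s: ½(10 + 2)(1) = 6 m/s
4–8 s: ½(2 + 8)(4) = 20 m/s
8–9 s: ½(8 + 12)(1) = 10 m/s
Δv = 42 m/s, so v(9) = -5 + (42) = 37 m/s.

37 m/s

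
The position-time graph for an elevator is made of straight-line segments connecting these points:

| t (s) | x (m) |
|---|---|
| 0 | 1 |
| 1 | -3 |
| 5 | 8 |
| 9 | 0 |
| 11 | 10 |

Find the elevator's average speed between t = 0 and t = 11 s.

Average speed = (total path length)/(elapsed time); on a piecewise-linear x-t graph the path length is Σ|Δx|.
0–1 s: |Δx| = |-3 − 1| = 4 m
1–5 s: |Δx| = |8 − -3| = 11 m
5–9 s: |Δx| = |0 − 8| = 8 m
9–11 s: |Δx| = |10 − 0| = 10 m
Total path = 33 m; average speed = 33/11 = 3 m/s.

3 m/s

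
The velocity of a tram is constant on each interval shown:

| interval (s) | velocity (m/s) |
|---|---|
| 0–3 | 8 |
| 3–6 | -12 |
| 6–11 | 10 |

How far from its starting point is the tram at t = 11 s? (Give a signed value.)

38 m

Net displacement equals the area under the velocity-time graph (areas below the axis count negative).
0–3 s: 8 × 3 = 24 m
3–6 s: -12 × 3 = -36 m
6–11 s: 10 × 5 = 50 m
Net displacement = 38 m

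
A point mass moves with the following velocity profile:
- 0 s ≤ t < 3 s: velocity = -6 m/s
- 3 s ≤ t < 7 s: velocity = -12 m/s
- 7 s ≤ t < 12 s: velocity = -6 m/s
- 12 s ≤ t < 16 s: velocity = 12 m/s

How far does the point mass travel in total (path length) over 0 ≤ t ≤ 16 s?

144 m

Distance (not displacement) is the total path length: add the absolute areas under v-t.
0–3 s: |-6| × 3 = 18 m
3–7 s: |-12| × 4 = 48 m
7–12 s: |-6| × 5 = 30 m
12–16 s: |12| × 4 = 48 m
Total distance = 144 m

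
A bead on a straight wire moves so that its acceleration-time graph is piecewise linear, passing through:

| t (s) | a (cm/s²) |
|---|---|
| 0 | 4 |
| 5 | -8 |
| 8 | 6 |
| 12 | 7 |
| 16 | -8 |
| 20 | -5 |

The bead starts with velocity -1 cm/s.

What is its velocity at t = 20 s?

-16 cm/s

Δv equals the area under the a-t graph; then v = v₀ + Δv.
0–5 s: ½(4 + -8)(5) = -10 cm/s
5–8 s: ½(-8 + 6)(3) = -3 cm/s
8–12 s: ½(6 + 7)(4) = 26 cm/s
12–16 s: ½(7 + -8)(4) = -2 cm/s
16–20 s: ½(-8 + -5)(4) = -26 cm/s
Δv = -15 cm/s, so v(20) = -1 + (-15) = -16 cm/s.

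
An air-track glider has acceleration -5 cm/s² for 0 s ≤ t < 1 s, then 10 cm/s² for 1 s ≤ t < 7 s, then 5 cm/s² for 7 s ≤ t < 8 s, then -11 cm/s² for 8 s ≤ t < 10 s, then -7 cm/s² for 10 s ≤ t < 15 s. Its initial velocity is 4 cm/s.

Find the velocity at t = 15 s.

7 cm/s

Δv equals the area under the a-t graph; then v = v₀ + Δv.
0–1 s: -5 × 1 = -5 cm/s
1–7 s: 10 × 6 = 60 cm/s
7–8 s: 5 × 1 = 5 cm/s
8–10 s: -11 × 2 = -22 cm/s
10–15 s: -7 × 5 = -35 cm/s
Δv = 3 cm/s, so v(15) = 4 + (3) = 7 cm/s.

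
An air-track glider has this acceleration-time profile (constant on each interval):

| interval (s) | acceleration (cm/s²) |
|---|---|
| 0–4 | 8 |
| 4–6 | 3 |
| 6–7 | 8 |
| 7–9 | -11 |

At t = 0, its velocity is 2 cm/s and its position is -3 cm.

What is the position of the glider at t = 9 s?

On each constant-a segment, Δv = aΔt and Δx = v₀Δt + ½aΔt²; chain segment to segment.
0–4 s: v starts 2 cm/s; Δx = 2·4 + ½·8·4² = 72 cm; v ends 34 cm/s.
4–6 s: v starts 34 cm/s; Δx = 34·2 + ½·3·2² = 74 cm; v ends 40 cm/s.
6–7 s: v starts 40 cm/s; Δx = 40·1 + ½·8·1² = 44 cm; v ends 48 cm/s.
7–9 s: v starts 48 cm/s; Δx = 48·2 + ½·-11·2² = 74 cm; v ends 26 cm/s.
x(9) = -3 + Σ Δx = 261 cm.

261 cm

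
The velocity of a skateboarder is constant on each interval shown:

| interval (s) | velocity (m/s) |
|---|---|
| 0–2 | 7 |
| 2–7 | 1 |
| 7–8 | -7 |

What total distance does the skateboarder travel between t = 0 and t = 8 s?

26 m

Total distance travelled is ∫|v| dt — sum the magnitudes of each area piece.
0–2 s: |7| × 2 = 14 m
2–7 s: |1| × 5 = 5 m
7–8 s: |-7| × 1 = 7 m
Total distance = 26 m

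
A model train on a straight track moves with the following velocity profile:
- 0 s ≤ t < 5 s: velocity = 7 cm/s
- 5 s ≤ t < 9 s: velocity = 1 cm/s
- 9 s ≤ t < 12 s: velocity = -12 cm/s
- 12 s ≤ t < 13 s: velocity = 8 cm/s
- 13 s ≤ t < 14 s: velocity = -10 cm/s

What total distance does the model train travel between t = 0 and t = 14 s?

Total distance travelled is ∫|v| dt — sum the magnitudes of each area piece.
0–5 s: |7| × 5 = 35 cm
5–9 s: |1| × 4 = 4 cm
9–12 s: |-12| × 3 = 36 cm
12–13 s: |8| × 1 = 8 cm
13–14 s: |-10| × 1 = 10 cm
Total distance = 93 cm

93 cm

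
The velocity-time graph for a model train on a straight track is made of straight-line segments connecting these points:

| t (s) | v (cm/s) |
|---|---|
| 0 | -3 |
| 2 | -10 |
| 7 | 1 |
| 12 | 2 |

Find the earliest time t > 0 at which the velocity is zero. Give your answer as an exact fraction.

t = 72/11 s

v changes sign on 2–7 s (from -10 to 1); the graph is linear there, so v = 0 at t = 2 + (10)·(7 − 2)/(1 − -10) = 72/11 s.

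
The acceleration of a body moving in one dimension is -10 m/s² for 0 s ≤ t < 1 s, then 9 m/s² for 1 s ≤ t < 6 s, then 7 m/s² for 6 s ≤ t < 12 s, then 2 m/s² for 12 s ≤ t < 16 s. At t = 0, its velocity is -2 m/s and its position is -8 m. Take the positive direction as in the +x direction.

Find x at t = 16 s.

677.5 m

On each constant-a segment, Δv = aΔt and Δx = v₀Δt + ½aΔt²; chain segment to segment.
0–1 s: v starts -2 m/s; Δx = -2·1 + ½·-10·1² = -7 m; v ends -12 m/s.
1–6 s: v starts -12 m/s; Δx = -12·5 + ½·9·5² = 52.5 m; v ends 33 m/s.
6–12 s: v starts 33 m/s; Δx = 33·6 + ½·7·6² = 324 m; v ends 75 m/s.
12–16 s: v starts 75 m/s; Δx = 75·4 + ½·2·4² = 316 m; v ends 83 m/s.
x(16) = -8 + Σ Δx = 677.5 m.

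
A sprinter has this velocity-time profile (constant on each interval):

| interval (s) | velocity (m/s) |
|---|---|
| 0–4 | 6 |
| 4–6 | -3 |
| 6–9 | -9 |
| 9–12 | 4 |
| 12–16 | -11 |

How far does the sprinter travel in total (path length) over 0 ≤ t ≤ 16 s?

113 m

Distance (not displacement) is the total path length: add the absolute areas under v-t.
0–4 s: |6| × 4 = 24 m
4–6 s: |-3| × 2 = 6 m
6–9 s: |-9| × 3 = 27 m
9–12 s: |4| × 3 = 12 m
12–16 s: |-11| × 4 = 44 m
Total distance = 113 m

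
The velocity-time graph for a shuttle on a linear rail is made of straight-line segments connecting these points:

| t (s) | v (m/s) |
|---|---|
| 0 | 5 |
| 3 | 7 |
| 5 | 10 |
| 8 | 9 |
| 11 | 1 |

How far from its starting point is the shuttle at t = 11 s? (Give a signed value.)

Displacement is the signed area under the v-t curve.
0–3 s: ½(5 + 7)(3) = 18 m
3–5 s: ½(7 + 10)(2) = 17 m
5–8 s: ½(10 + 9)(3) = 28.5 m
8–11 s: ½(9 + 1)(3) = 15 m
Net displacement = 78.5 m

78.5 m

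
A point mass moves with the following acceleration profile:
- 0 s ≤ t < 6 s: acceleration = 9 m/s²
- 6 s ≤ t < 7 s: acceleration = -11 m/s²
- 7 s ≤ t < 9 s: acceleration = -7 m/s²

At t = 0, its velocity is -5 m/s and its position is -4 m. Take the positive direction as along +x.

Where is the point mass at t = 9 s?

233.5 m

On each constant-a segment, Δv = aΔt and Δx = v₀Δt + ½aΔt²; chain segment to segment.
0–6 s: v starts -5 m/s; Δx = -5·6 + ½·9·6² = 132 m; v ends 49 m/s.
6–7 s: v starts 49 m/s; Δx = 49·1 + ½·-11·1² = 43.5 m; v ends 38 m/s.
7–9 s: v starts 38 m/s; Δx = 38·2 + ½·-7·2² = 62 m; v ends 24 m/s.
x(9) = -4 + Σ Δx = 233.5 m.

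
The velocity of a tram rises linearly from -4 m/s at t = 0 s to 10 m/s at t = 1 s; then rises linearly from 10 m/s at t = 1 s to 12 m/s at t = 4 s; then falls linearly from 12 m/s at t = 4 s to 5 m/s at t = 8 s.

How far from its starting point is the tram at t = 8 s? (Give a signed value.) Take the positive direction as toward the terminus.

Displacement is the signed area under the v-t curve.
0–1 s: ½(-4 + 10)(1) = 3 m
1–4 s: ½(10 + 12)(3) = 33 m
4–8 s: ½(12 + 5)(4) = 34 m
Net displacement = 70 m

70 m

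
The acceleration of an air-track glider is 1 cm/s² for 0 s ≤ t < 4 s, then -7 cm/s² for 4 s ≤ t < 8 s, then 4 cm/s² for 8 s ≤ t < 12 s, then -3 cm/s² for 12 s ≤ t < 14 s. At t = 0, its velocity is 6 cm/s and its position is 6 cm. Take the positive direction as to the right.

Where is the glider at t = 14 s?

-28 cm

On each constant-a segment, Δv = aΔt and Δx = v₀Δt + ½aΔt²; chain segment to segment.
0–4 s: v starts 6 cm/s; Δx = 6·4 + ½·1·4² = 32 cm; v ends 10 cm/s.
4–8 s: v starts 10 cm/s; Δx = 10·4 + ½·-7·4² = -16 cm; v ends -18 cm/s.
8–12 s: v starts -18 cm/s; Δx = -18·4 + ½·4·4² = -40 cm; v ends -2 cm/s.
12–14 s: v starts -2 cm/s; Δx = -2·2 + ½·-3·2² = -10 cm; v ends -8 cm/s.
x(14) = 6 + Σ Δx = -28 cm.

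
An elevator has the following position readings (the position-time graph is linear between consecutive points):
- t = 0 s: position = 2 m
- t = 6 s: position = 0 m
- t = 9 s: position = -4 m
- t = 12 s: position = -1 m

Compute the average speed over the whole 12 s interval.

Average speed = (total path length)/(elapsed time); on a piecewise-linear x-t graph the path length is Σ|Δx|.
0–6 s: |Δx| = |0 − 2| = 2 m
6–9 s: |Δx| = |-4 − 0| = 4 m
9–12 s: |Δx| = |-1 − -4| = 3 m
Total path = 9 m; average speed = 9/12 = 0.75 m/s.

0.75 m/s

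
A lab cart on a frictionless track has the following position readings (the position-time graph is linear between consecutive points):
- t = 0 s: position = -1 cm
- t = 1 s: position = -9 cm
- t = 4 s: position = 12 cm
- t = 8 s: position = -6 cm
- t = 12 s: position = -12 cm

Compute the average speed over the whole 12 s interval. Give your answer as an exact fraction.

53/12 cm/s

Average speed = (total path length)/(elapsed time); on a piecewise-linear x-t graph the path length is Σ|Δx|.
0–1 s: |Δx| = |-9 − -1| = 8 cm
1–4 s: |Δx| = |12 − -9| = 21 cm
4–8 s: |Δx| = |-6 − 12| = 18 cm
8–12 s: |Δx| = |-12 − -6| = 6 cm
Total path = 53 cm; average speed = 53/12 = 53/12 cm/s.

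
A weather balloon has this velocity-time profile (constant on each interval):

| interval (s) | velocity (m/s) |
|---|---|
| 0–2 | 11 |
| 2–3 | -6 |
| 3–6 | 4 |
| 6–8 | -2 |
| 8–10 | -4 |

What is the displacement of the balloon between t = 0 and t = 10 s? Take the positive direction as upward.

Displacement is the signed area under the v-t curve.
0–2 s: 11 × 2 = 22 m
2–3 s: -6 × 1 = -6 m
3–6 s: 4 × 3 = 12 m
6–8 s: -2 × 2 = -4 m
8–10 s: -4 × 2 = -8 m
Net displacement = 16 m

16 m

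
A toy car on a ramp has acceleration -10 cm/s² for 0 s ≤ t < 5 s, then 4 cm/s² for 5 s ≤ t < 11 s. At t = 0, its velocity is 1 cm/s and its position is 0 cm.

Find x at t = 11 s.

-342 cm

On each constant-a segment, Δv = aΔt and Δx = v₀Δt + ½aΔt²; chain segment to segment.
0–5 s: v starts 1 cm/s; Δx = 1·5 + ½·-10·5² = -120 cm; v ends -49 cm/s.
5–11 s: v starts -49 cm/s; Δx = -49·6 + ½·4·6² = -222 cm; v ends -25 cm/s.
x(11) = 0 + Σ Δx = -342 cm.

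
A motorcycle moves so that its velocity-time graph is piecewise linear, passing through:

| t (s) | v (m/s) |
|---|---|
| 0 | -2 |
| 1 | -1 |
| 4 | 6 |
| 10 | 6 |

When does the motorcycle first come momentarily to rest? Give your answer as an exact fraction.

t = 10/7 s

v changes sign on 1–4 s (from -1 to 6); the graph is linear there, so v = 0 at t = 1 + (1)·(4 − 1)/(6 − -1) = 10/7 s.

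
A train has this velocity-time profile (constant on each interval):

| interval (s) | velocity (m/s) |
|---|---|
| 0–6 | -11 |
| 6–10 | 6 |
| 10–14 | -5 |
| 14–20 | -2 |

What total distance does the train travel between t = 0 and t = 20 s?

122 m

Total distance travelled is ∫|v| dt — sum the magnitudes of each area piece.
0–6 s: |-11| × 6 = 66 m
6–10 s: |6| × 4 = 24 m
10–14 s: |-5| × 4 = 20 m
14–20 s: |-2| × 6 = 12 m
Total distance = 122 m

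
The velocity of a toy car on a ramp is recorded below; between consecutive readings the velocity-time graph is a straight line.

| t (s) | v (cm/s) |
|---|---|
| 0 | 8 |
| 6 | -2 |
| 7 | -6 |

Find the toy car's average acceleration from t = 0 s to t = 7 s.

-2 cm/s²

Average acceleration = Δv/Δt = (-6 − 8)/(7 − 0) = -2 cm/s².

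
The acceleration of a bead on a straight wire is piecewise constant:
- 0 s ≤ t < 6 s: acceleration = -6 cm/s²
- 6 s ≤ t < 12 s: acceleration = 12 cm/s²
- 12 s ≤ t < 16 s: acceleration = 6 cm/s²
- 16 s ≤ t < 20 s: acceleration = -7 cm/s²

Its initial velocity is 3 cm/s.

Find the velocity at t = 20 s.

Δv equals the area under the a-t graph; then v = v₀ + Δv.
0–6 s: -6 × 6 = -36 cm/s
6–12 s: 12 × 6 = 72 cm/s
12–16 s: 6 × 4 = 24 cm/s
16–20 s: -7 × 4 = -28 cm/s
Δv = 32 cm/s, so v(20) = 3 + (32) = 35 cm/s.

35 cm/s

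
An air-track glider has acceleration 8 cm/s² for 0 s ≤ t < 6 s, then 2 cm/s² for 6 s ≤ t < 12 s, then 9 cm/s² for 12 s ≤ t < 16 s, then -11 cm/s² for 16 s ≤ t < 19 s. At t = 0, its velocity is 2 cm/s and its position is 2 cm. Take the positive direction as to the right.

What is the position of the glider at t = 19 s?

1058.5 cm

On each constant-a segment, Δv = aΔt and Δx = v₀Δt + ½aΔt²; chain segment to segment.
0–6 s: v starts 2 cm/s; Δx = 2·6 + ½·8·6² = 156 cm; v ends 50 cm/s.
6–12 s: v starts 50 cm/s; Δx = 50·6 + ½·2·6² = 336 cm; v ends 62 cm/s.
12–16 s: v starts 62 cm/s; Δx = 62·4 + ½·9·4² = 320 cm; v ends 98 cm/s.
16–19 s: v starts 98 cm/s; Δx = 98·3 + ½·-11·3² = 244.5 cm; v ends 65 cm/s.
x(19) = 2 + Σ Δx = 1058.5 cm.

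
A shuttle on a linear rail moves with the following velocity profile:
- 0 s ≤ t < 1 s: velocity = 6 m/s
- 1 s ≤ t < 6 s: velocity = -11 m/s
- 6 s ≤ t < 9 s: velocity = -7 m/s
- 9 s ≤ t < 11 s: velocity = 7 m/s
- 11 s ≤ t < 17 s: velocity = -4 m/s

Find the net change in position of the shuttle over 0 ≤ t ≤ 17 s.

Displacement is the signed area under the v-t curve.
0–1 s: 6 × 1 = 6 m
1–6 s: -11 × 5 = -55 m
6–9 s: -7 × 3 = -21 m
9–11 s: 7 × 2 = 14 m
11–17 s: -4 × 6 = -24 m
Net displacement = -80 m

-80 m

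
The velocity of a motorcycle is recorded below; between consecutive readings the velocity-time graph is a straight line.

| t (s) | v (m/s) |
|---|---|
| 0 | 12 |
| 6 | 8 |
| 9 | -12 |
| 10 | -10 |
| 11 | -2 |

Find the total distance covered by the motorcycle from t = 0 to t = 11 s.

Total distance travelled is ∫|v| dt — sum the magnitudes of each area piece.
0–6 s: |½(12 + 8)(6)| = 60 m
6–9 s: v = 0 at t = 7.2 s; triangle areas 4.8 + 10.8 = 15.6 m
9–10 s: |½(-12 + -10)(1)| = 11 m
10–11 s: |½(-10 + -2)(1)| = 6 m
Total distance = 92.6 m

92.6 m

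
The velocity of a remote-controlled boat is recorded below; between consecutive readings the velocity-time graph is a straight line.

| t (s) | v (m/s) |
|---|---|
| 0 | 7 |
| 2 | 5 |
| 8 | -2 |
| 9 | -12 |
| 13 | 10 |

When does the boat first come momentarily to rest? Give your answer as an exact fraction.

t = 44/7 s

v changes sign on 2–8 s (from 5 to -2); the graph is linear there, so v = 0 at t = 2 + (-5)·(8 − 2)/(-2 − 5) = 44/7 s.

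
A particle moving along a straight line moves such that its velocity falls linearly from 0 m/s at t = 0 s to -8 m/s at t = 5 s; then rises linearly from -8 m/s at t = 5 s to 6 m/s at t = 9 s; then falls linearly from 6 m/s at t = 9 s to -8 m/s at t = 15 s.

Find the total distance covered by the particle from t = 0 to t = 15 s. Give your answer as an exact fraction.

390/7 m

Distance (not displacement) is the total path length: add the absolute areas under v-t.
0–5 s: |½(0 + -8)(5)| = 20 m
5–9 s: v = 0 at t = 51/7 s; triangle areas 64/7 + 36/7 = 100/7 m
9–15 s: v = 0 at t = 81/7 s; triangle areas 54/7 + 96/7 = 150/7 m
Total distance = 390/7 m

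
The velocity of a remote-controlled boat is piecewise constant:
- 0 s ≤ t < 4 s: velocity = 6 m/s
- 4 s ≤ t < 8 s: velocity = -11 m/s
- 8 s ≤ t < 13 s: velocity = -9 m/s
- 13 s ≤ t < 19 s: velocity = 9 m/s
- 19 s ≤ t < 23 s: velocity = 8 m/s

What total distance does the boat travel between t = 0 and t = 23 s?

199 m

Total distance travelled is ∫|v| dt — sum the magnitudes of each area piece.
0–4 s: |6| × 4 = 24 m
4–8 s: |-11| × 4 = 44 m
8–13 s: |-9| × 5 = 45 m
13–19 s: |9| × 6 = 54 m
19–23 s: |8| × 4 = 32 m
Total distance = 199 m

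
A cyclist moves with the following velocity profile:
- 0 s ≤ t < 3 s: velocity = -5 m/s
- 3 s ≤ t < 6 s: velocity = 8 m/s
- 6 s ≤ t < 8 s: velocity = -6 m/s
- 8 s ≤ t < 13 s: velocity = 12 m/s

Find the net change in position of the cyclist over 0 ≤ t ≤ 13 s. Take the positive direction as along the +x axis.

57 m

Displacement is the signed area under the v-t curve.
0–3 s: -5 × 3 = -15 m
3–6 s: 8 × 3 = 24 m
6–8 s: -6 × 2 = -12 m
8–13 s: 12 × 5 = 60 m
Net displacement = 57 m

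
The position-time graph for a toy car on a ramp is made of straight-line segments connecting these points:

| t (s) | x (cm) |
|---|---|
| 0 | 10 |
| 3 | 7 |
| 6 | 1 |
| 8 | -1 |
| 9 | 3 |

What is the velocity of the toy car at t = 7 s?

Velocity is the slope of the x-t graph on 6–8 s: (-1 − 1)/(8 − 6) = -1 cm/s.

-1 cm/s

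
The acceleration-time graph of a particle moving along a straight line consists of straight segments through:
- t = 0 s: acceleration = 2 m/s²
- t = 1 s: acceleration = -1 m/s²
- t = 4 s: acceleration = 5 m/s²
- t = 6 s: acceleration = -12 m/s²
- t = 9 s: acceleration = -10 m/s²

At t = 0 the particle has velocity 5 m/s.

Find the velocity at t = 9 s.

Δv equals the area under the a-t graph; then v = v₀ + Δv.
0–1 s: ½(2 + -1)(1) = 0.5 m/s
1–4 s: ½(-1 + 5)(3) = 6 m/s
4–6 s: ½(5 + -12)(2) = -7 m/s
6–9 s: ½(-12 + -10)(3) = -33 m/s
Δv = -33.5 m/s, so v(9) = 5 + (-33.5) = -28.5 m/s.

-28.5 m/s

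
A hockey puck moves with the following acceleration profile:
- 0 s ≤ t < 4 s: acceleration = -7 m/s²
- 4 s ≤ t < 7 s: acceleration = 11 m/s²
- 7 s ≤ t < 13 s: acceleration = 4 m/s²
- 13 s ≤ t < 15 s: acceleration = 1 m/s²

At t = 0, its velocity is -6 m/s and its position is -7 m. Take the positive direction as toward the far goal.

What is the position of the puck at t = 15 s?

On each constant-a segment, Δv = aΔt and Δx = v₀Δt + ½aΔt²; chain segment to segment.
0–4 s: v starts -6 m/s; Δx = -6·4 + ½·-7·4² = -80 m; v ends -34 m/s.
4–7 s: v starts -34 m/s; Δx = -34·3 + ½·11·3² = -52.5 m; v ends -1 m/s.
7–13 s: v starts -1 m/s; Δx = -1·6 + ½·4·6² = 66 m; v ends 23 m/s.
13–15 s: v starts 23 m/s; Δx = 23·2 + ½·1·2² = 48 m; v ends 25 m/s.
x(15) = -7 + Σ Δx = -25.5 m.

-25.5 m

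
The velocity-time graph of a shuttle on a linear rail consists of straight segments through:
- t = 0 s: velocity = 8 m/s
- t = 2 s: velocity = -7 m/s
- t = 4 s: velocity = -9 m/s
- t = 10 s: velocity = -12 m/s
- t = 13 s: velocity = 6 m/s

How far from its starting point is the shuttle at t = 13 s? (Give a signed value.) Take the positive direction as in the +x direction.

Displacement is the signed area under the v-t curve.
0–2 s: ½(8 + -7)(2) = 1 m
2–4 s: ½(-7 + -9)(2) = -16 m
4–10 s: ½(-9 + -12)(6) = -63 m
10–13 s: ½(-12 + 6)(3) = -9 m
Net displacement = -87 m

-87 m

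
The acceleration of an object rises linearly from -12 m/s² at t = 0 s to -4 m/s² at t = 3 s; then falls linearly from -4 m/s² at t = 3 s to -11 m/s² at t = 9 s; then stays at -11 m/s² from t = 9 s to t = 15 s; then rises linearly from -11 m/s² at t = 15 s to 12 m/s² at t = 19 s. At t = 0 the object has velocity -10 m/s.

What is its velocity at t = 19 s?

-143 m/s

Δv equals the area under the a-t graph; then v = v₀ + Δv.
0–3 s: ½(-12 + -4)(3) = -24 m/s
3–9 s: ½(-4 + -11)(6) = -45 m/s
9–15 s: -11 × 6 = -66 m/s
15–19 s: ½(-11 + 12)(4) = 2 m/s
Δv = -133 m/s, so v(19) = -10 + (-133) = -143 m/s.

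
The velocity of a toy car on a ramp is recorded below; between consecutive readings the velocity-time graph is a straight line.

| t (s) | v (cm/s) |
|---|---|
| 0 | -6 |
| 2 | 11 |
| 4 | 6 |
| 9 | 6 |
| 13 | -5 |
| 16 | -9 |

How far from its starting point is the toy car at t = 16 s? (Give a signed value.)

33 cm

Net displacement equals the area under the velocity-time graph (areas below the axis count negative).
0–2 s: ½(-6 + 11)(2) = 5 cm
2–4 s: ½(11 + 6)(2) = 17 cm
4–9 s: 6 × 5 = 30 cm
9–13 s: ½(6 + -5)(4) = 2 cm
13–16 s: ½(-5 + -9)(3) = -21 cm
Net displacement = 33 cm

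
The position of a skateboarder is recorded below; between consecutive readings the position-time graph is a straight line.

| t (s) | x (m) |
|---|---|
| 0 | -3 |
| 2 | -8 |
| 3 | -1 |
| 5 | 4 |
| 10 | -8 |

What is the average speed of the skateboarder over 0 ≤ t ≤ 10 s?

2.9 m/s

Average speed = (total path length)/(elapsed time); on a piecewise-linear x-t graph the path length is Σ|Δx|.
0–2 s: |Δx| = |-8 − -3| = 5 m
2–3 s: |Δx| = |-1 − -8| = 7 m
3–5 s: |Δx| = |4 − -1| = 5 m
5–10 s: |Δx| = |-8 − 4| = 12 m
Total path = 29 m; average speed = 29/10 = 2.9 m/s.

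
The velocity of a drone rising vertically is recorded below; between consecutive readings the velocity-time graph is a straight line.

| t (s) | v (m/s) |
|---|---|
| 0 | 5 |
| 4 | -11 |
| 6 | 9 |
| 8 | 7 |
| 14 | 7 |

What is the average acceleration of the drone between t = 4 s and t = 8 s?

4.5 m/s²

Average acceleration = Δv/Δt = (7 − -11)/(8 − 4) = 4.5 m/s².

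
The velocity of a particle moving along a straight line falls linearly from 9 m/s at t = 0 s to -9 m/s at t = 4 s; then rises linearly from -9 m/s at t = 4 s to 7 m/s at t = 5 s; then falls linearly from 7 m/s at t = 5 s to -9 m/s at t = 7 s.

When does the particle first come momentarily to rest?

t = 2 s

v changes sign on 0–4 s (from 9 to -9); the graph is linear there, so v = 0 at t = 0 + (-9)·(4 − 0)/(-9 − 9) = 2 s.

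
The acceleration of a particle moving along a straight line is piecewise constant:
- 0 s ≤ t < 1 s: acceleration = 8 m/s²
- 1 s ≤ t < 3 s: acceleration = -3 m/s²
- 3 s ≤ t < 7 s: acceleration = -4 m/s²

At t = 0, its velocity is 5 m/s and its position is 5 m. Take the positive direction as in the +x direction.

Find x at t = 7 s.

30 m

On each constant-a segment, Δv = aΔt and Δx = v₀Δt + ½aΔt²; chain segment to segment.
0–1 s: v starts 5 m/s; Δx = 5·1 + ½·8·1² = 9 m; v ends 13 m/s.
1–3 s: v starts 13 m/s; Δx = 13·2 + ½·-3·2² = 20 m; v ends 7 m/s.
3–7 s: v starts 7 m/s; Δx = 7·4 + ½·-4·4² = -4 m; v ends -9 m/s.
x(7) = 5 + Σ Δx = 30 m.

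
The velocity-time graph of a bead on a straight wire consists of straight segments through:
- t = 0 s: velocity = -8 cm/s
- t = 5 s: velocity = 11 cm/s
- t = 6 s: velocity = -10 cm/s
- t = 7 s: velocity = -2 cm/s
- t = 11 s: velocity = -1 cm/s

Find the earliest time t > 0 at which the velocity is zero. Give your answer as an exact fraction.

v changes sign on 0–5 s (from -8 to 11); the graph is linear there, so v = 0 at t = 0 + (8)·(5 − 0)/(11 − -8) = 40/19 s.

t = 40/19 s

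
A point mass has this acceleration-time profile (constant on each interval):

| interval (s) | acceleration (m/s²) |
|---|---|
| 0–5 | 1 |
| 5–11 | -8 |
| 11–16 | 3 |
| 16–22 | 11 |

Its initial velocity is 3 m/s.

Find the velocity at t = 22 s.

Δv equals the area under the a-t graph; then v = v₀ + Δv.
0–5 s: 1 × 5 = 5 m/s
5–11 s: -8 × 6 = -48 m/s
11–16 s: 3 × 5 = 15 m/s
16–22 s: 11 × 6 = 66 m/s
Δv = 38 m/s, so v(22) = 3 + (38) = 41 m/s.

41 m/s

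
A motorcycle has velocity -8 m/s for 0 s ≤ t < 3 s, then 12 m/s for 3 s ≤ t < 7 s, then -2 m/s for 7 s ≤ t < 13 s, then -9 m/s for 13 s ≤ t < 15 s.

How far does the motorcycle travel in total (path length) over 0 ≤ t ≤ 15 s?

102 m

Distance (not displacement) is the total path length: add the absolute areas under v-t.
0–3 s: |-8| × 3 = 24 m
3–7 s: |12| × 4 = 48 m
7–13 s: |-2| × 6 = 12 m
13–15 s: |-9| × 2 = 18 m
Total distance = 102 m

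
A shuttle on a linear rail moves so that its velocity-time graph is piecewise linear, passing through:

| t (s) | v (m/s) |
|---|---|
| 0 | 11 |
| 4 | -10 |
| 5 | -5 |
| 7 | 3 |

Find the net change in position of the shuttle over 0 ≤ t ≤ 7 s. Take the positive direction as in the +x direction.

-7.5 m

Net displacement equals the area under the velocity-time graph (areas below the axis count negative).
0–4 s: ½(11 + -10)(4) = 2 m
4–5 s: ½(-10 + -5)(1) = -7.5 m
5–7 s: ½(-5 + 3)(2) = -2 m
Net displacement = -7.5 m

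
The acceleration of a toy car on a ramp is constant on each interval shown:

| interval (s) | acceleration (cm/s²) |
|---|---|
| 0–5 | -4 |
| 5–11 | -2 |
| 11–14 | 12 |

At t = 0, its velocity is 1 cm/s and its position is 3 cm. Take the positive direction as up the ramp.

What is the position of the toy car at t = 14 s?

On each constant-a segment, Δv = aΔt and Δx = v₀Δt + ½aΔt²; chain segment to segment.
0–5 s: v starts 1 cm/s; Δx = 1·5 + ½·-4·5² = -45 cm; v ends -19 cm/s.
5–11 s: v starts -19 cm/s; Δx = -19·6 + ½·-2·6² = -150 cm; v ends -31 cm/s.
11–14 s: v starts -31 cm/s; Δx = -31·3 + ½·12·3² = -39 cm; v ends 5 cm/s.
x(14) = 3 + Σ Δx = -231 cm.

-231 cm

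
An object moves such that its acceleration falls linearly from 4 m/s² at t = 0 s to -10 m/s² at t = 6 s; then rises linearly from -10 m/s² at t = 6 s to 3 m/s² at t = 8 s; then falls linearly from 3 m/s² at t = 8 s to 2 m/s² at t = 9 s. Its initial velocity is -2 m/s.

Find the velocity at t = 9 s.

Δv equals the area under the a-t graph; then v = v₀ + Δv.
0–6 s: ½(4 + -10)(6) = -18 m/s
6–8 s: ½(-10 + 3)(2) = -7 m/s
8–9 s: ½(3 + 2)(1) = 2.5 m/s
Δv = -22.5 m/s, so v(9) = -2 + (-22.5) = -24.5 m/s.

-24.5 m/s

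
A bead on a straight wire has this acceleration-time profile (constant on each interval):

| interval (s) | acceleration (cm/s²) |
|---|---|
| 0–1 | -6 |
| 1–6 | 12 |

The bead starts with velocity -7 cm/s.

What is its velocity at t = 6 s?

47 cm/s

Δv equals the area under the a-t graph; then v = v₀ + Δv.
0–1 s: -6 × 1 = -6 cm/s
1–6 s: 12 × 5 = 60 cm/s
Δv = 54 cm/s, so v(6) = -7 + (54) = 47 cm/s.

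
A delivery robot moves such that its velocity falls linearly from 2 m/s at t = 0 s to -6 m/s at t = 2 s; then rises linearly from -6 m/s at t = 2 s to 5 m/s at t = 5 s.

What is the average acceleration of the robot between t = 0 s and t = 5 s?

Average acceleration = Δv/Δt = (5 − 2)/(5 − 0) = 0.6 m/s².

0.6 m/s²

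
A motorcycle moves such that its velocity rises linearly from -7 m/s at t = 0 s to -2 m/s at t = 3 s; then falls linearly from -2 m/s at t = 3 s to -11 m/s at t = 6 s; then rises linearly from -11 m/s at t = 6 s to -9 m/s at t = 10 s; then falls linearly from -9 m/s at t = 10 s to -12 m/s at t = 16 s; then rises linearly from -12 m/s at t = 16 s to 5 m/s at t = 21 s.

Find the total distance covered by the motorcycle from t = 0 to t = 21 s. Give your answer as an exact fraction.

5469/34 m

Distance (not displacement) is the total path length: add the absolute areas under v-t.
0–3 s: |½(-7 + -2)(3)| = 13.5 m
3–6 s: |½(-2 + -11)(3)| = 19.5 m
6–10 s: |½(-11 + -9)(4)| = 40 m
10–16 s: |½(-9 + -12)(6)| = 63 m
16–21 s: v = 0 at t = 332/17 s; triangle areas 360/17 + 125/34 = 845/34 m
Total distance = 5469/34 m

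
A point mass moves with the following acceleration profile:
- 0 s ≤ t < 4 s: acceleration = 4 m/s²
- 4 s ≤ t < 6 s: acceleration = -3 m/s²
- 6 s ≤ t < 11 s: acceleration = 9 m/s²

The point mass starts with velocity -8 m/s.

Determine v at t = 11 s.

Δv equals the area under the a-t graph; then v = v₀ + Δv.
0–4 s: 4 × 4 = 16 m/s
4–6 s: -3 × 2 = -6 m/s
6–11 s: 9 × 5 = 45 m/s
Δv = 55 m/s, so v(11) = -8 + (55) = 47 m/s.

47 m/s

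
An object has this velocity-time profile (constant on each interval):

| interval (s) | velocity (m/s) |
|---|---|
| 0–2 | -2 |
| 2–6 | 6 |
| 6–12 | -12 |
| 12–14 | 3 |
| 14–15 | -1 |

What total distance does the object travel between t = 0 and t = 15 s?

107 m

Total distance travelled is ∫|v| dt — sum the magnitudes of each area piece.
0–2 s: |-2| × 2 = 4 m
2–6 s: |6| × 4 = 24 m
6–12 s: |-12| × 6 = 72 m
12–14 s: |3| × 2 = 6 m
14–15 s: |-1| × 1 = 1 m
Total distance = 107 m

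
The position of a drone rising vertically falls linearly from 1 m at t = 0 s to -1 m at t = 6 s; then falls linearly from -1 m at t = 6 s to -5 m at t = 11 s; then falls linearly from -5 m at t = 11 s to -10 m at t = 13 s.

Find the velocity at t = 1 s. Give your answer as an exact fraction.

-1/3 m/s

Velocity is the slope of the x-t graph on 0–6 s: (-1 − 1)/(6 − 0) = -1/3 m/s.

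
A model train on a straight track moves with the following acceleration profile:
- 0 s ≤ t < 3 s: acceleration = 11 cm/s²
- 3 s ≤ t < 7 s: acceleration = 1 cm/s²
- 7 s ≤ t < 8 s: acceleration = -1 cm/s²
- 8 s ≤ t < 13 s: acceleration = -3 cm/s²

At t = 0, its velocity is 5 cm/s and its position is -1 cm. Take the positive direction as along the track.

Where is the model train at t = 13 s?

432.5 cm

On each constant-a segment, Δv = aΔt and Δx = v₀Δt + ½aΔt²; chain segment to segment.
0–3 s: v starts 5 cm/s; Δx = 5·3 + ½·11·3² = 64.5 cm; v ends 38 cm/s.
3–7 s: v starts 38 cm/s; Δx = 38·4 + ½·1·4² = 160 cm; v ends 42 cm/s.
7–8 s: v starts 42 cm/s; Δx = 42·1 + ½·-1·1² = 41.5 cm; v ends 41 cm/s.
8–13 s: v starts 41 cm/s; Δx = 41·5 + ½·-3·5² = 167.5 cm; v ends 26 cm/s.
x(13) = -1 + Σ Δx = 432.5 cm.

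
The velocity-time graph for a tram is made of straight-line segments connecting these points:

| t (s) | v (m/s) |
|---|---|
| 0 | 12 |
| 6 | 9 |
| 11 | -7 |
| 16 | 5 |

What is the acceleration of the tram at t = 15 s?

Acceleration is the slope of the v-t graph on 11–16 s: (5 − -7)/(16 − 11) = 2.4 m/s².

2.4 m/s²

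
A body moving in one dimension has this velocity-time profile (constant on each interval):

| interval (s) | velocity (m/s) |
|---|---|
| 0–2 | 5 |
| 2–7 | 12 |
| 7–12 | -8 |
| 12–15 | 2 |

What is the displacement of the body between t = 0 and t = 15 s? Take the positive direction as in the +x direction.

Net displacement equals the area under the velocity-time graph (areas below the axis count negative).
0–2 s: 5 × 2 = 10 m
2–7 s: 12 × 5 = 60 m
7–12 s: -8 × 5 = -40 m
12–15 s: 2 × 3 = 6 m
Net displacement = 36 m

36 m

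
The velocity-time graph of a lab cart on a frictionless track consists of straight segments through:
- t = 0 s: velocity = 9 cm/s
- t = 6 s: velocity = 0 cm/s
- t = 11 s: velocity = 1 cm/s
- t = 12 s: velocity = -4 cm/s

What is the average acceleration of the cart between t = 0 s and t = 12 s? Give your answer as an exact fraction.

Average acceleration = Δv/Δt = (-4 − 9)/(12 − 0) = -13/12 cm/s².

-13/12 cm/s²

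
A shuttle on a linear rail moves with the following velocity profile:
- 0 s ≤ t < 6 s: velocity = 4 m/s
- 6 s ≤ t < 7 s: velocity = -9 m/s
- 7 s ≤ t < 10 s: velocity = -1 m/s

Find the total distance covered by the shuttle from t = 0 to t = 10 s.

36 m

Total distance travelled is ∫|v| dt — sum the magnitudes of each area piece.
0–6 s: |4| × 6 = 24 m
6–7 s: |-9| × 1 = 9 m
7–10 s: |-1| × 3 = 3 m
Total distance = 36 m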